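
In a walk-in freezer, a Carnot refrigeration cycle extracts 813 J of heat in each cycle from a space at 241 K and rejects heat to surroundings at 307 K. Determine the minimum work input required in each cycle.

W_in ≈ 222.6 J

COP_R = T_C/(T_H − T_C) = 241.00/66.00 = 3.6515.
W = Q_C/COP_R = 813/3.6515 = 222.6 J.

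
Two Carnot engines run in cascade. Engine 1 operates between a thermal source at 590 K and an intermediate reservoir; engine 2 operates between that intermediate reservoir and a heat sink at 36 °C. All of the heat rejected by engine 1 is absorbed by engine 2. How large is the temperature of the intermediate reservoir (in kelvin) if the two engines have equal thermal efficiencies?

T_C = 36 °C → 36 + 273.15 = 309.15 K.
Equal efficiencies require 1 − T_m/T_H = 1 − T_C/T_m, i.e. T_m/T_H = T_C/T_m, so T_m = √(T_H·T_C) = √(590.00 × 309.15) = 427 K.

T_m ≈ 427 K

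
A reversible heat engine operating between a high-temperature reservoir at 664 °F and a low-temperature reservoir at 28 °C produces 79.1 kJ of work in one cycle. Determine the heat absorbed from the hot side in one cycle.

T_H = 664 °F → (664 − 32) × 5/9 = 351.11 °C = 624.26 K.
T_C = 28 °C → 28 + 273.15 = 301.15 K.
For a reversible engine, η = 1 − T_C/T_H = 1 − 301.15/624.26 = 0.5176.
Q_H = W/η = 79.1/0.5176 = 152.8 kJ.

Q_H ≈ 152.8 kJ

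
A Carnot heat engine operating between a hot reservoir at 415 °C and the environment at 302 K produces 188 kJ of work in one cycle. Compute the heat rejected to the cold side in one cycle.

Q_C ≈ 147 kJ

T_H = 415 °C → 415 + 273.15 = 688.15 K.
Since the cycle is reversible, η = 1 − T_C/T_H = 1 − 302.00/688.15 = 0.5611.
Since Q_C/Q_H = T_C/T_H and Q_H = W/η, Q_C = W·T_C/(T_H − T_C) = 188 × 302.00/386.15 = 147 kJ.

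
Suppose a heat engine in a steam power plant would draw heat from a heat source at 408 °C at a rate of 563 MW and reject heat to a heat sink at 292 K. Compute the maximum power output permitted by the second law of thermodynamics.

T_H = 408 °C → 408 + 273.15 = 681.15 K.
The second-law ceiling is the Carnot efficiency, η_max = 1 − T_C/T_H = 1 − 292.00/681.15 = 0.5713.
W_max = η_max · Q_H = 0.5713 × 563 = 322 MW.

Ẇ_max ≈ 322 MW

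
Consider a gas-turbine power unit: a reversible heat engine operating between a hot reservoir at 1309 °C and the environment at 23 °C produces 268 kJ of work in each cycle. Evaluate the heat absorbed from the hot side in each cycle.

Q_H ≈ 329.7 kJ

T_H = 1309 °C → 1309 + 273.15 = 1582.15 K.
T_C = 23 °C → 23 + 273.15 = 296.15 K.
Since the cycle is reversible, η = 1 − T_C/T_H = 1 − 296.15/1582.15 = 0.8128.
Q_H = W/η = 268/0.8128 = 329.7 kJ.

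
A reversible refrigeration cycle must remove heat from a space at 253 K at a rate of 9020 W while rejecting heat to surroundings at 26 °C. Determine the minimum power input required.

Ẇ_in ≈ 1650 W

T_H = 26 °C → 26 + 273.15 = 299.15 K.
For a reversible refrigerator, COP_R = T_C/(T_H − T_C) = 253.00/46.15 = 5.4821.
W = Q_C/COP_R = 9020/5.4821 = 1650 W.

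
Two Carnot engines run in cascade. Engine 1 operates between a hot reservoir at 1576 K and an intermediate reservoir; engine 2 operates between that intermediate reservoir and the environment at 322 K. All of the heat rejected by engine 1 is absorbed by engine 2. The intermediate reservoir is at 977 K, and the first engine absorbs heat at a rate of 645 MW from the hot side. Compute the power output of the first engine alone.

Ẇ₁ ≈ 245 MW

First-stage efficiency η₁ = 1 − T_m/T_H = 1 − 977.00/1576.00 = 0.3801.
W₁ = η₁·Q_H = 0.3801 × 645 = 245 MW.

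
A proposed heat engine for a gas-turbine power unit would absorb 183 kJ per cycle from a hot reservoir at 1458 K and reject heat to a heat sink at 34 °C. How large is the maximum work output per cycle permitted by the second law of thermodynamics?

T_C = 34 °C → 34 + 273.15 = 307.15 K.
No engine can exceed the Carnot limit: η_max = 1 − T_C/T_H = 1 − 307.15/1458.00 = 0.7893.
W_max = η_max · Q_H = 0.7893 × 183 = 144.4 kJ.

W_max ≈ 144.4 kJ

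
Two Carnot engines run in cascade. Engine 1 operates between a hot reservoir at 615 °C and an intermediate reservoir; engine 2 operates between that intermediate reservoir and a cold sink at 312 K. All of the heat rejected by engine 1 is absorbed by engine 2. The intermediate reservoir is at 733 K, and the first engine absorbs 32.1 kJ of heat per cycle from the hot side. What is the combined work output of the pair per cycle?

W_total ≈ 20.8 kJ

T_H = 615 °C → 615 + 273.15 = 888.15 K.
Two reversible stages in series are equivalent to a single Carnot engine between T_H and T_C, so η_total = 1 − T_C/T_H = 1 − 312.00/888.15 = 0.6487.
W_total = η_total · Q_H = 0.6487 × 32.1 = 20.8 kJ.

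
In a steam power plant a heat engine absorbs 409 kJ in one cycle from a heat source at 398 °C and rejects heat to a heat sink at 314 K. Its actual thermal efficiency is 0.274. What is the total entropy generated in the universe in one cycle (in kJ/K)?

ΔS_univ ≈ 0.336 kJ/K

T_H = 398 °C → 398 + 273.15 = 671.15 K.
W = η·Q_H = 0.274 × 409 = 112.1 kJ, so Q_C = Q_H − W = 296.9 kJ.
Reservoir entropy changes: ΔS_H = −Q_H/T_H = −409/671.15 = -0.6094 kJ/K and ΔS_C = +Q_C/T_C = 296.9/314.00 = 0.9456 kJ/K.
ΔS_univ = −Q_H/T_H + Q_C/T_C = 0.336 kJ/K (> 0, since η = 0.274 < η_Carnot = 0.532).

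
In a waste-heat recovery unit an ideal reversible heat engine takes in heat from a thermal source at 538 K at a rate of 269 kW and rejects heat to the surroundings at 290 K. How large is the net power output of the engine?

Ẇ ≈ 124 kW

For a reversible engine, η = 1 − T_C/T_H = 1 − 290.00/538.00 = 0.4610.
W = η·Q_H = 0.4610 × 269 = 124 kW.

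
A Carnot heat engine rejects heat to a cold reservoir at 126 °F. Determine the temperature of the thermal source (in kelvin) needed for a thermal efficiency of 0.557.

T_C = 126 °F → (126 − 32) × 5/9 = 52.22 °C = 325.37 K.
From η = 1 − T_C/T_H, solving for T_H gives T_H = T_C/(1 − η) = 325.37/(1 − 0.557) = 734.5 K.

T_H ≈ 734.5 K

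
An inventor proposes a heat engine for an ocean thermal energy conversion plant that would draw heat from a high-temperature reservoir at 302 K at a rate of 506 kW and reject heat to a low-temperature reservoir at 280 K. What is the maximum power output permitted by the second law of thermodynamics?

Ẇ_max ≈ 36.86 kW

The upper bound on efficiency is η_max = 1 − T_C/T_H = 1 − 280.00/302.00 = 0.0728.
W_max = η_max · Q_H = 0.0728 × 506 = 36.86 kW.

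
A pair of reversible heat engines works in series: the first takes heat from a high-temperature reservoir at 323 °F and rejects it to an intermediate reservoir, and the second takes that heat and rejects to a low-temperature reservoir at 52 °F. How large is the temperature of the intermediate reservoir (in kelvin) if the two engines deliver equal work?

T_H = 323 °F → (323 − 32) × 5/9 = 161.67 °C = 434.82 K.
T_C = 52 °F → (52 − 32) × 5/9 = 11.11 °C = 284.26 K.
For reversible stages Q_m = Q_H·(T_m/T_H). Setting W₁ = Q_H(1 − T_m/T_H) equal to W₂ = Q_m(1 − T_C/T_m) = Q_H·(T_m − T_C)/T_H gives T_H − T_m = T_m − T_C, so T_m = (T_H + T_C)/2 = (434.82 + 284.26)/2 = 360 K.

T_m ≈ 360 K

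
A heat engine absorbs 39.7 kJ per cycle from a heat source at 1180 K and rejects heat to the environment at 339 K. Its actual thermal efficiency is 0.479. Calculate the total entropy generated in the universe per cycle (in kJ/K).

W = η·Q_H = 0.479 × 39.7 = 19.02 kJ, so Q_C = Q_H − W = 20.68 kJ.
Reservoir entropy changes: ΔS_H = −Q_H/T_H = −39.7/1180.00 = -0.03364 kJ/K and ΔS_C = +Q_C/T_C = 20.68/339.00 = 0.06101 kJ/K.
ΔS_univ = −Q_H/T_H + Q_C/T_C = 0.02737 kJ/K (> 0, since η = 0.479 < η_Carnot = 0.713).

ΔS_univ ≈ 0.02737 kJ/K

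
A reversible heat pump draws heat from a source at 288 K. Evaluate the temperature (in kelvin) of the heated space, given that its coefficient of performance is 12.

COP_HP = T_H/(T_H − T_C) ⇒ T_H = T_C·COP_HP/(COP_HP − 1) = 288.00 × 12/(12 − 1) = 314 K.

T_H ≈ 314 K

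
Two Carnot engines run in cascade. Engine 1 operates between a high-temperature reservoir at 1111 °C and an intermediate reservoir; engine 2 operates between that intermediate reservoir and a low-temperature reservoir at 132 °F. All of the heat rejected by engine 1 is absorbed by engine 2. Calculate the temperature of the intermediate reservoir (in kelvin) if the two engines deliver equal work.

T_H = 1111 °C → 1111 + 273.15 = 1384.15 K.
T_C = 132 °F → (132 − 32) × 5/9 = 55.56 °C = 328.71 K.
For reversible stages Q_m = Q_H·(T_m/T_H). Setting W₁ = Q_H(1 − T_m/T_H) equal to W₂ = Q_m(1 − T_C/T_m) = Q_H·(T_m − T_C)/T_H gives T_H − T_m = T_m − T_C, so T_m = (T_H + T_C)/2 = (1384.15 + 328.71)/2 = 856.4 K.

T_m ≈ 856.4 K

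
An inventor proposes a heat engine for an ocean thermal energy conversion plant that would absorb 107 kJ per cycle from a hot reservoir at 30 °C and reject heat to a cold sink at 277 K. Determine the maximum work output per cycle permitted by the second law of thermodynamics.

W_max ≈ 9.23 kJ

T_H = 30 °C → 30 + 273.15 = 303.15 K.
The upper bound on efficiency is η_max = 1 − T_C/T_H = 1 − 277.00/303.15 = 0.0863.
W_max = η_max · Q_H = 0.0863 × 107 = 9.23 kJ.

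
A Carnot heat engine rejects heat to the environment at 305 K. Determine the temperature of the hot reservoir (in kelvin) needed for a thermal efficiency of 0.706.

T_H ≈ 1040 K

From η = 1 − T_C/T_H, solving for T_H gives T_H = T_C/(1 − η) = 305.00/(1 − 0.706) = 1040 K.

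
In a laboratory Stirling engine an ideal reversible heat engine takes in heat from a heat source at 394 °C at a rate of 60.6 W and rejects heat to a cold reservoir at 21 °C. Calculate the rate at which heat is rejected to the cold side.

Q̇_C ≈ 26.7 W

T_H = 394 °C → 394 + 273.15 = 667.15 K.
T_C = 21 °C → 21 + 273.15 = 294.15 K.
Carnot efficiency: η = 1 − T_C/T_H = 1 − 294.15/667.15 = 0.5591.
For a reversible cycle Q_C/Q_H = T_C/T_H, so Q_C = 60.6 × 294.15/667.15 = 26.7 W.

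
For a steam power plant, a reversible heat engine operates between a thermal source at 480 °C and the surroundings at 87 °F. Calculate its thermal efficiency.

T_H = 480 °C → 480 + 273.15 = 753.15 K.
T_C = 87 °F → (87 − 32) × 5/9 = 30.56 °C = 303.71 K.
Since the cycle is reversible, η = 1 − T_C/T_H = 1 − 303.71/753.15 = 0.5968.

η ≈ 0.5968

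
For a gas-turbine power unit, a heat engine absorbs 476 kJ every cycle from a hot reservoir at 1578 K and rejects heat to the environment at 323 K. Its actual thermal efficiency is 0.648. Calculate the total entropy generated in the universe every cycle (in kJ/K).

W = η·Q_H = 0.648 × 476 = 308.4 kJ, so Q_C = Q_H − W = 167.6 kJ.
The hot reservoir loses entropy Q_H/T_H = 476/1578.00 = 0.3016 kJ/K; the cold reservoir gains Q_C/T_C = 167.6/323.00 = 0.5187 kJ/K.
ΔS_univ = −Q_H/T_H + Q_C/T_C = 0.217 kJ/K (> 0, since η = 0.648 < η_Carnot = 0.795).

ΔS_univ ≈ 0.217 kJ/K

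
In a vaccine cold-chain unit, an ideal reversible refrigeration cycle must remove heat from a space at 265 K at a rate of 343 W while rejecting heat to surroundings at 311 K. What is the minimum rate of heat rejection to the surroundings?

Q̇_H ≈ 403 W

For a reversible cycle Q_H/Q_C = T_H/T_C, so Q_H = Q_C·T_H/T_C = 343 × 311.00/265.00 = 403 W.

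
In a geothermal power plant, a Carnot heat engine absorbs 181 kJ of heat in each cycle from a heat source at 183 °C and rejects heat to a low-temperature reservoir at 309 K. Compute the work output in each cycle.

T_H = 183 °C → 183 + 273.15 = 456.15 K.
For a reversible engine, η = 1 − T_C/T_H = 1 − 309.00/456.15 = 0.3226.
W = η·Q_H = 0.3226 × 181 = 58.4 kJ.

W ≈ 58.4 kJ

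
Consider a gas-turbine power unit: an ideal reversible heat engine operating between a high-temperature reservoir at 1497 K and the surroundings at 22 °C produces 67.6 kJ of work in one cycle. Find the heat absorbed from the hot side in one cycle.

Q_H ≈ 84.20 kJ

T_C = 22 °C → 22 + 273.15 = 295.15 K.
Since the cycle is reversible, η = 1 − T_C/T_H = 1 − 295.15/1497.00 = 0.8028.
Q_H = W/η = 67.6/0.8028 = 84.20 kJ.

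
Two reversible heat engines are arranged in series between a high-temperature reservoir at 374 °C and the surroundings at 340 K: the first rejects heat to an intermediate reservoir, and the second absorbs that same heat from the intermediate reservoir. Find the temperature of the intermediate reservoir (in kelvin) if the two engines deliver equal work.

T_m ≈ 494 K

T_H = 374 °C → 374 + 273.15 = 647.15 K.
For reversible stages Q_m = Q_H·(T_m/T_H). Setting W₁ = Q_H(1 − T_m/T_H) equal to W₂ = Q_m(1 − T_C/T_m) = Q_H·(T_m − T_C)/T_H gives T_H − T_m = T_m − T_C, so T_m = (T_H + T_C)/2 = (647.15 + 340.00)/2 = 494 K.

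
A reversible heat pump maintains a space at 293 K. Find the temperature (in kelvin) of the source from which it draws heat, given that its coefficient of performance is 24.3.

COP_HP = T_H/(T_H − T_C) ⇒ T_C = T_H·(COP_HP − 1)/COP_HP = 293.00 × (24.3 − 1)/24.3 = 280.9 K.

T_C ≈ 280.9 K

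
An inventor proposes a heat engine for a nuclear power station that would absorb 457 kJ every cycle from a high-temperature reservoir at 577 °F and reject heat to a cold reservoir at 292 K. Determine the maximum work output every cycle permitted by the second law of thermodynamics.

W_max ≈ 225.3 kJ

T_H = 577 °F → (577 − 32) × 5/9 = 302.78 °C = 575.93 K.
No engine can exceed the Carnot limit: η_max = 1 − T_C/T_H = 1 − 292.00/575.93 = 0.4930.
W_max = η_max · Q_H = 0.4930 × 457 = 225.3 kJ.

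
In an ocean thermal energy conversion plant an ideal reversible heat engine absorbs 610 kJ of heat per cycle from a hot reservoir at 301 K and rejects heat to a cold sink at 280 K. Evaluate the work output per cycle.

W ≈ 42.6 kJ

η_rev = 1 − T_C/T_H = 1 − 280.00/301.00 = 0.0698.
W = η·Q_H = 0.0698 × 610 = 42.6 kJ.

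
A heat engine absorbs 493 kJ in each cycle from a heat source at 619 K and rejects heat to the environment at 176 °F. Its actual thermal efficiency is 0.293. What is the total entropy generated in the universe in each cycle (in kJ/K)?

ΔS_univ ≈ 0.191 kJ/K

T_C = 176 °F → (176 − 32) × 5/9 = 80.00 °C = 353.15 K.
W = η·Q_H = 0.293 × 493 = 144.4 kJ, so Q_C = Q_H − W = 348.6 kJ.
Reservoir entropy changes: ΔS_H = −Q_H/T_H = −493/619.00 = -0.7964 kJ/K and ΔS_C = +Q_C/T_C = 348.6/353.15 = 0.9870 kJ/K.
ΔS_univ = −Q_H/T_H + Q_C/T_C = 0.191 kJ/K (> 0, since η = 0.293 < η_Carnot = 0.429).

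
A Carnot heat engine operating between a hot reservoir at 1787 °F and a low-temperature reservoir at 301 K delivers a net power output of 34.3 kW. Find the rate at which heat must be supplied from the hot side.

T_H = 1787 °F → (1787 − 32) × 5/9 = 975.00 °C = 1248.15 K.
Carnot efficiency: η = 1 − T_C/T_H = 1 − 301.00/1248.15 = 0.7588.
Q_H = W/η = 34.3/0.7588 = 45.2 kW.

Q̇_H ≈ 45.2 kW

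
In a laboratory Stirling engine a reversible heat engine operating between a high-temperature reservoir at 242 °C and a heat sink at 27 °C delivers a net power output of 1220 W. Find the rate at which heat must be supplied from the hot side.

T_H = 242 °C → 242 + 273.15 = 515.15 K.
T_C = 27 °C → 27 + 273.15 = 300.15 K.
Carnot efficiency: η = 1 − T_C/T_H = 1 − 300.15/515.15 = 0.4174.
Q_H = W/η = 1220/0.4174 = 2923 W.

Q̇_H ≈ 2923 W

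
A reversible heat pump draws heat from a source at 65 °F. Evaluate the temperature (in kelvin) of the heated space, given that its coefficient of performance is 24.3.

T_H ≈ 304.0 K

T_C = 65 °F → (65 − 32) × 5/9 = 18.33 °C = 291.48 K.
COP_HP = T_H/(T_H − T_C) ⇒ T_H = T_C·COP_HP/(COP_HP − 1) = 291.48 × 24.3/(24.3 − 1) = 304.0 K.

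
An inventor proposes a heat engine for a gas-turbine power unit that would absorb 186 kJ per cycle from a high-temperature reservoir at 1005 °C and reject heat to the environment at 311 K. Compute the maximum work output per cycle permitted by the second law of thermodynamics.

W_max ≈ 140.7 kJ

T_H = 1005 °C → 1005 + 273.15 = 1278.15 K.
No engine can exceed the Carnot limit: η_max = 1 − T_C/T_H = 1 − 311.00/1278.15 = 0.7567.
W_max = η_max · Q_H = 0.7567 × 186 = 140.7 kJ.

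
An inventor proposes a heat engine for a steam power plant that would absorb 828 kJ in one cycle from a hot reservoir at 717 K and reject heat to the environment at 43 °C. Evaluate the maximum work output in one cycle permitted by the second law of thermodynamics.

W_max ≈ 462.9 kJ

T_C = 43 °C → 43 + 273.15 = 316.15 K.
By the Carnot theorem, η_max = 1 − T_C/T_H = 1 − 316.15/717.00 = 0.5591.
W_max = η_max · Q_H = 0.5591 × 828 = 462.9 kJ.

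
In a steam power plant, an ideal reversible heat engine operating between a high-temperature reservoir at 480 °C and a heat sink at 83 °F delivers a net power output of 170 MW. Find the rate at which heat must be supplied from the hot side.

T_H = 480 °C → 480 + 273.15 = 753.15 K.
T_C = 83 °F → (83 − 32) × 5/9 = 28.33 °C = 301.48 K.
Since the cycle is reversible, η = 1 − T_C/T_H = 1 − 301.48/753.15 = 0.5997.
Q_H = W/η = 170/0.5997 = 283 MW.

Q̇_H ≈ 283 MW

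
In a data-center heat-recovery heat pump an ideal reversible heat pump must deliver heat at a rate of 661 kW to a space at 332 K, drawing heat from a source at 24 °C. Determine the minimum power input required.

Ẇ_in ≈ 69.4 kW

T_C = 24 °C → 24 + 273.15 = 297.15 K.
COP_HP = T_H/(T_H − T_C) = 332.00/34.85 = 9.5265.
W = Q_H/COP_HP = 661/9.5265 = 69.4 kW.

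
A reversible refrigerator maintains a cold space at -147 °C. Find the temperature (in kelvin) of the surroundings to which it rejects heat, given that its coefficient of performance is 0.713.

T_C = -147 °C → -147 + 273.15 = 126.15 K.
COP_R = T_C/(T_H − T_C) ⇒ T_H = T_C·(1 + 1/COP_R) = 126.15 × (1 + 1/0.713) = 303 K.

T_H ≈ 303 K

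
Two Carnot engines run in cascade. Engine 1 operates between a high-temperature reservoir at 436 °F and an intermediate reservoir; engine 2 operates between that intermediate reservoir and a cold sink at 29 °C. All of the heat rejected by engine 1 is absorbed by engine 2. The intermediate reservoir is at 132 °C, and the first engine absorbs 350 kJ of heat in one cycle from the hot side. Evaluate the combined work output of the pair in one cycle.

T_H = 436 °F → (436 − 32) × 5/9 = 224.44 °C = 497.59 K.
T_C = 29 °C → 29 + 273.15 = 302.15 K.
Two reversible stages in series are equivalent to a single Carnot engine between T_H and T_C, so η_total = 1 − T_C/T_H = 1 − 302.15/497.59 = 0.3928.
W_total = η_total · Q_H = 0.3928 × 350 = 137 kJ.

W_total ≈ 137 kJ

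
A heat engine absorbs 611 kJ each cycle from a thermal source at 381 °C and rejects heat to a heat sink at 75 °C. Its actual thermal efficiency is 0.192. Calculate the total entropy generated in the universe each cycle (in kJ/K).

ΔS_univ ≈ 0.4840 kJ/K

T_H = 381 °C → 381 + 273.15 = 654.15 K.
T_C = 75 °C → 75 + 273.15 = 348.15 K.
W = η·Q_H = 0.192 × 611 = 117.3 kJ, so Q_C = Q_H − W = 493.7 kJ.
The hot reservoir loses entropy Q_H/T_H = 611/654.15 = 0.9340 kJ/K; the cold reservoir gains Q_C/T_C = 493.7/348.15 = 1.418 kJ/K.
ΔS_univ = −Q_H/T_H + Q_C/T_C = 0.4840 kJ/K (> 0, since η = 0.192 < η_Carnot = 0.468).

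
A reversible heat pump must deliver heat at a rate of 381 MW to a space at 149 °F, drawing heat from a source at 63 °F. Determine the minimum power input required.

Ẇ_in ≈ 53.8 MW

T_H = 149 °F → (149 − 32) × 5/9 = 65.00 °C = 338.15 K.
T_C = 63 °F → (63 − 32) × 5/9 = 17.22 °C = 290.37 K.
The Carnot heat-pump COP is COP_HP = T_H/(T_H − T_C) = 338.15/47.78 = 7.0776.
W = Q_H/COP_HP = 381/7.0776 = 53.8 MW.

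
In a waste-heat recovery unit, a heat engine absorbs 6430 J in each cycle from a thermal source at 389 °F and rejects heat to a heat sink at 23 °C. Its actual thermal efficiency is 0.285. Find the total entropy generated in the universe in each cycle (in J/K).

ΔS_univ ≈ 1.886 J/K

T_H = 389 °F → (389 − 32) × 5/9 = 198.33 °C = 471.48 K.
T_C = 23 °C → 23 + 273.15 = 296.15 K.
W = η·Q_H = 0.285 × 6430 = 1833 J, so Q_C = Q_H − W = 4597 J.
Reservoir entropy changes: ΔS_H = −Q_H/T_H = −6430/471.48 = -13.64 J/K and ΔS_C = +Q_C/T_C = 4597/296.15 = 15.52 J/K.
ΔS_univ = −Q_H/T_H + Q_C/T_C = 1.886 J/K (> 0, since η = 0.285 < η_Carnot = 0.372).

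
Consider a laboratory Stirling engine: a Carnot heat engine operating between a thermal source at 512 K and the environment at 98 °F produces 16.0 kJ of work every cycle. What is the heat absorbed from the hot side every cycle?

Q_H ≈ 40.52 kJ

T_C = 98 °F → (98 − 32) × 5/9 = 36.67 °C = 309.82 K.
η_rev = 1 − T_C/T_H = 1 − 309.82/512.00 = 0.3949.
Q_H = W/η = 16.0/0.3949 = 40.52 kJ.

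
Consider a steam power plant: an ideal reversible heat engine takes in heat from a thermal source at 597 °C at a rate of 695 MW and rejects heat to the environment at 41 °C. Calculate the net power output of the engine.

Ẇ ≈ 444.1 MW

T_H = 597 °C → 597 + 273.15 = 870.15 K.
T_C = 41 °C → 41 + 273.15 = 314.15 K.
Carnot efficiency: η = 1 − T_C/T_H = 1 − 314.15/870.15 = 0.6390.
W = η·Q_H = 0.6390 × 695 = 444.1 MW.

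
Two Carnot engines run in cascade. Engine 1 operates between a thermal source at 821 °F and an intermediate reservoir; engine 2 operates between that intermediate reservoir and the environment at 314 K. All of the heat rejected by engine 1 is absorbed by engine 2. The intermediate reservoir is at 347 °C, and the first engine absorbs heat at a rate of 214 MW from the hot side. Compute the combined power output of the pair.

T_H = 821 °F → (821 − 32) × 5/9 = 438.33 °C = 711.48 K.
Two reversible stages in series are equivalent to a single Carnot engine between T_H and T_C, so η_total = 1 − T_C/T_H = 1 − 314.00/711.48 = 0.5587.
W_total = η_total · Q_H = 0.5587 × 214 = 120 MW.

Ẇ_total ≈ 120 MW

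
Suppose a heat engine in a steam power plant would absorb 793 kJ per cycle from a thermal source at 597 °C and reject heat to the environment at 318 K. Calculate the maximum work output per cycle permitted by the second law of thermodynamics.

W_max ≈ 503 kJ

T_H = 597 °C → 597 + 273.15 = 870.15 K.
The upper bound on efficiency is η_max = 1 − T_C/T_H = 1 − 318.00/870.15 = 0.6345.
W_max = η_max · Q_H = 0.6345 × 793 = 503 kJ.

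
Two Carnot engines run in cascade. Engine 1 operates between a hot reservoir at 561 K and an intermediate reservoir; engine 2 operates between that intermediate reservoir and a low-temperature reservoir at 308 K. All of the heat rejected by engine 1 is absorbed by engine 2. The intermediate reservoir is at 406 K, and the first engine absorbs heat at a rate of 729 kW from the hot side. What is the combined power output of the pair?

Ẇ_total ≈ 328.8 kW

Two reversible stages in series are equivalent to a single Carnot engine between T_H and T_C, so η_total = 1 − T_C/T_H = 1 − 308.00/561.00 = 0.4510.
W_total = η_total · Q_H = 0.4510 × 729 = 328.8 kW.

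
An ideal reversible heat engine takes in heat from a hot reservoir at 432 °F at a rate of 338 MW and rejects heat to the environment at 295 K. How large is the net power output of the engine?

Ẇ ≈ 137 MW

T_H = 432 °F → (432 − 32) × 5/9 = 222.22 °C = 495.37 K.
Carnot efficiency: η = 1 − T_C/T_H = 1 − 295.00/495.37 = 0.4045.
W = η·Q_H = 0.4045 × 338 = 137 MW.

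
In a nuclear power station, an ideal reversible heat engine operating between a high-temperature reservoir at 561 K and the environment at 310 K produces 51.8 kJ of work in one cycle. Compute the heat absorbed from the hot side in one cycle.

η_rev = 1 − T_C/T_H = 1 − 310.00/561.00 = 0.4474.
Q_H = W/η = 51.8/0.4474 = 115.8 kJ.

Q_H ≈ 115.8 kJ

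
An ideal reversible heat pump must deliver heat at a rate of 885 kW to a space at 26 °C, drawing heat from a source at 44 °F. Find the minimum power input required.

T_H = 26 °C → 26 + 273.15 = 299.15 K.
T_C = 44 °F → (44 − 32) × 5/9 = 6.67 °C = 279.82 K.
Reversible heating COP: COP_HP = T_H/(T_H − T_C) = 299.15/19.33 = 15.4733.
W = Q_H/COP_HP = 885/15.4733 = 57.20 kW.

Ẇ_in ≈ 57.20 kW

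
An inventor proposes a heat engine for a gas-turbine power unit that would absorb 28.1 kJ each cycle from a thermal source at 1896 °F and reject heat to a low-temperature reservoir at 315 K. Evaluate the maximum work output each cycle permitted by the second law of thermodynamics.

T_H = 1896 °F → (1896 − 32) × 5/9 = 1035.56 °C = 1308.71 K.
The upper bound on efficiency is η_max = 1 − T_C/T_H = 1 − 315.00/1308.71 = 0.7593.
W_max = η_max · Q_H = 0.7593 × 28.1 = 21.3 kJ.

W_max ≈ 21.3 kJ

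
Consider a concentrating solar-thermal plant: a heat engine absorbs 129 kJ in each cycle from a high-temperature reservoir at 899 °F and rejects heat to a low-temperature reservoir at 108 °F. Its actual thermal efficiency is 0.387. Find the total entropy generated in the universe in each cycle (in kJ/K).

ΔS_univ ≈ 0.0798 kJ/K

T_H = 899 °F → (899 − 32) × 5/9 = 481.67 °C = 754.82 K.
T_C = 108 °F → (108 − 32) × 5/9 = 42.22 °C = 315.37 K.
W = η·Q_H = 0.387 × 129 = 49.92 kJ, so Q_C = Q_H − W = 79.08 kJ.
Entropy balance on the reservoirs: −Q_H/T_H = -0.1709 kJ/K, +Q_C/T_C = 0.2507 kJ/K.
ΔS_univ = −Q_H/T_H + Q_C/T_C = 0.0798 kJ/K (> 0, since η = 0.387 < η_Carnot = 0.582).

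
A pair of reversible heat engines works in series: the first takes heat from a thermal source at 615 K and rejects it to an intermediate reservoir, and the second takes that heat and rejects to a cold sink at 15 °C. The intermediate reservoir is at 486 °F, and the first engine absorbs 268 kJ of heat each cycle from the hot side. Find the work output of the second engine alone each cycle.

T_C = 15 °C → 15 + 273.15 = 288.15 K.
T_m = 486 °F → (486 − 32) × 5/9 = 252.22 °C = 525.37 K.
Heat entering the second stage: Q_m = Q_H·(T_m/T_H) = 268 × 525.37/615.00 = 228.9 kJ.
Second-stage efficiency η₂ = 1 − T_C/T_m = 1 − 288.15/525.37 = 0.4515, so W₂ = η₂·Q_m = 103.4 kJ.

W₂ ≈ 103.4 kJ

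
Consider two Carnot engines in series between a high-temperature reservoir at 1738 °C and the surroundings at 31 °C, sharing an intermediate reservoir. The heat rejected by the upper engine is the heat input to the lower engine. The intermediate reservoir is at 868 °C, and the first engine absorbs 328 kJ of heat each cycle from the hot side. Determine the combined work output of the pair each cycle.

T_H = 1738 °C → 1738 + 273.15 = 2011.15 K.
T_C = 31 °C → 31 + 273.15 = 304.15 K.
Two reversible stages in series are equivalent to a single Carnot engine between T_H and T_C, so η_total = 1 − T_C/T_H = 1 − 304.15/2011.15 = 0.8488.
W_total = η_total · Q_H = 0.8488 × 328 = 278.4 kJ.

W_total ≈ 278.4 kJ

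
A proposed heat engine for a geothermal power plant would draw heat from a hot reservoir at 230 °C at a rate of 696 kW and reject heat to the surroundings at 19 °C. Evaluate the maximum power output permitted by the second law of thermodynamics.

T_H = 230 °C → 230 + 273.15 = 503.15 K.
T_C = 19 °C → 19 + 273.15 = 292.15 K.
The upper bound on efficiency is η_max = 1 − T_C/T_H = 1 − 292.15/503.15 = 0.4194.
W_max = η_max · Q_H = 0.4194 × 696 = 292 kW.

Ẇ_max ≈ 292 kW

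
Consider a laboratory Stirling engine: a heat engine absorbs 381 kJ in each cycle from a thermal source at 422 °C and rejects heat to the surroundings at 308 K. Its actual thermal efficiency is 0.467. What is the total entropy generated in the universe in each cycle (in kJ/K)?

T_H = 422 °C → 422 + 273.15 = 695.15 K.
W = η·Q_H = 0.467 × 381 = 177.9 kJ, so Q_C = Q_H − W = 203.1 kJ.
Reservoir entropy changes: ΔS_H = −Q_H/T_H = −381/695.15 = -0.5481 kJ/K and ΔS_C = +Q_C/T_C = 203.1/308.00 = 0.6593 kJ/K.
ΔS_univ = −Q_H/T_H + Q_C/T_C = 0.111 kJ/K (> 0, since η = 0.467 < η_Carnot = 0.557).

ΔS_univ ≈ 0.111 kJ/K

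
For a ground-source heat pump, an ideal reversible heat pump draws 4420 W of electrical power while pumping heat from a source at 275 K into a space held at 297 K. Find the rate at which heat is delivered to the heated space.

Reversible heating COP: COP_HP = T_H/(T_H − T_C) = 297.00/22.00 = 13.5000.
Q_H = COP_HP · W = 13.5000 × 4420 = 59700 W.

Q̇_H ≈ 59700 W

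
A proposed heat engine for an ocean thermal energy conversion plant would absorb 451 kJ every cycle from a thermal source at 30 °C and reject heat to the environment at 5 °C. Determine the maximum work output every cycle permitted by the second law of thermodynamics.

W_max ≈ 37.19 kJ

T_H = 30 °C → 30 + 273.15 = 303.15 K.
T_C = 5 °C → 5 + 273.15 = 278.15 K.
The upper bound on efficiency is η_max = 1 − T_C/T_H = 1 − 278.15/303.15 = 0.0825.
W_max = η_max · Q_H = 0.0825 × 451 = 37.19 kJ.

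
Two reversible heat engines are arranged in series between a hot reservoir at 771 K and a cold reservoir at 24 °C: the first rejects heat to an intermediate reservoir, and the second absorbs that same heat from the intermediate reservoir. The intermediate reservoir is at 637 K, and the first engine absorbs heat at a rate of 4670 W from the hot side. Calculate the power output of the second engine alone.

T_C = 24 °C → 24 + 273.15 = 297.15 K.
Heat entering the second stage: Q_m = Q_H·(T_m/T_H) = 4670 × 637.00/771.00 = 3860 W.
Second-stage efficiency η₂ = 1 − T_C/T_m = 1 − 297.15/637.00 = 0.5335, so W₂ = η₂·Q_m = 2060 W.

Ẇ₂ ≈ 2060 W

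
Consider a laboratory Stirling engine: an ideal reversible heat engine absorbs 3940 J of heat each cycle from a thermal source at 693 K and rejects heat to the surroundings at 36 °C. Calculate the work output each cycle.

T_C = 36 °C → 36 + 273.15 = 309.15 K.
For a reversible engine, η = 1 − T_C/T_H = 1 − 309.15/693.00 = 0.5539.
W = η·Q_H = 0.5539 × 3940 = 2182 J.

W ≈ 2182 J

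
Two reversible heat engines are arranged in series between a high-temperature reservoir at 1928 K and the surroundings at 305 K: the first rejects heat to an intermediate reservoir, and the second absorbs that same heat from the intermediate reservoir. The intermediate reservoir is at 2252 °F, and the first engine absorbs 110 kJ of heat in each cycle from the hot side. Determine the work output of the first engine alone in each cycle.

T_m = 2252 °F → (2252 − 32) × 5/9 = 1233.33 °C = 1506.48 K.
First-stage efficiency η₁ = 1 − T_m/T_H = 1 − 1506.48/1928.00 = 0.2186.
W₁ = η₁·Q_H = 0.2186 × 110 = 24.0 kJ.

W₁ ≈ 24.0 kJ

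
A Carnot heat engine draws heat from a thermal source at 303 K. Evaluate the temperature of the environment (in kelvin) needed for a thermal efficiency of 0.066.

T_C ≈ 283.0 K

From η = 1 − T_C/T_H, T_C = T_H·(1 − η) = 303.00 × (1 − 0.066) = 283.0 K.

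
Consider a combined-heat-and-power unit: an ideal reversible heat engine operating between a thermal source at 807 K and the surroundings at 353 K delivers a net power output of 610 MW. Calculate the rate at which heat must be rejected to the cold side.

Q̇_C ≈ 474.3 MW

For a reversible engine, η = 1 − T_C/T_H = 1 − 353.00/807.00 = 0.5626.
Since Q_C/Q_H = T_C/T_H and Q_H = W/η, Q_C = W·T_C/(T_H − T_C) = 610 × 353.00/454.00 = 474.3 MW.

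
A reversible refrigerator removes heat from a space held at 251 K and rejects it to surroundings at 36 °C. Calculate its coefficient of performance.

COP_R ≈ 4.316

T_H = 36 °C → 36 + 273.15 = 309.15 K.
COP_R = T_C/(T_H − T_C) = 251.00/(309.15 − 251.00) = 4.316.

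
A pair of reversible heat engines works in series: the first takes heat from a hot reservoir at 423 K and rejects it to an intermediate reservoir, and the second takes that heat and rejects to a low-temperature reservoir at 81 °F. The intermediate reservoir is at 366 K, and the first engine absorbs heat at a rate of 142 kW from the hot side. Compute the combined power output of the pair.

T_C = 81 °F → (81 − 32) × 5/9 = 27.22 °C = 300.37 K.
Two reversible stages in series are equivalent to a single Carnot engine between T_H and T_C, so η_total = 1 − T_C/T_H = 1 − 300.37/423.00 = 0.2899.
W_total = η_total · Q_H = 0.2899 × 142 = 41.2 kW.

Ẇ_total ≈ 41.2 kW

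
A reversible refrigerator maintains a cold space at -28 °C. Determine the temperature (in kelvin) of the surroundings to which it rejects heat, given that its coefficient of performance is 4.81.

T_C = -28 °C → -28 + 273.15 = 245.15 K.
COP_R = T_C/(T_H − T_C) ⇒ T_H = T_C·(1 + 1/COP_R) = 245.15 × (1 + 1/4.81) = 296.1 K.

T_H ≈ 296.1 K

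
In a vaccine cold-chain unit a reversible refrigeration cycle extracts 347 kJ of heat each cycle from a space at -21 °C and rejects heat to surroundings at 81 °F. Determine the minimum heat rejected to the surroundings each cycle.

Q_H ≈ 413 kJ

T_H = 81 °F → (81 − 32) × 5/9 = 27.22 °C = 300.37 K.
T_C = -21 °C → -21 + 273.15 = 252.15 K.
For a reversible cycle Q_H/Q_C = T_H/T_C, so Q_H = Q_C·T_H/T_C = 347 × 300.37/252.15 = 413 kJ.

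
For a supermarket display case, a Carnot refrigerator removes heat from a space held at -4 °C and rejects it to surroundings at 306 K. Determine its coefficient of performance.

T_C = -4 °C → -4 + 273.15 = 269.15 K.
For a reversible refrigerator, COP_R = T_C/(T_H − T_C) = 269.15/(306.00 − 269.15) = 7.304.

COP_R ≈ 7.304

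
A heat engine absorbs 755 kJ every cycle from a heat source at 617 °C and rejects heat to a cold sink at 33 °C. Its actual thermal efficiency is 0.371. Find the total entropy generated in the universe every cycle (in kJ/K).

T_H = 617 °C → 617 + 273.15 = 890.15 K.
T_C = 33 °C → 33 + 273.15 = 306.15 K.
W = η·Q_H = 0.371 × 755 = 280.1 kJ, so Q_C = Q_H − W = 474.9 kJ.
Reservoir entropy changes: ΔS_H = −Q_H/T_H = −755/890.15 = -0.8482 kJ/K and ΔS_C = +Q_C/T_C = 474.9/306.15 = 1.551 kJ/K.
ΔS_univ = −Q_H/T_H + Q_C/T_C = 0.703 kJ/K (> 0, since η = 0.371 < η_Carnot = 0.656).

ΔS_univ ≈ 0.703 kJ/K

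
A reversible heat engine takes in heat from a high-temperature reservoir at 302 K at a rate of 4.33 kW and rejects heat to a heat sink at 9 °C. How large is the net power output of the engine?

T_C = 9 °C → 9 + 273.15 = 282.15 K.
Carnot efficiency: η = 1 − T_C/T_H = 1 − 282.15/302.00 = 0.0657.
W = η·Q_H = 0.0657 × 4.33 = 0.285 kW.

Ẇ ≈ 0.285 kW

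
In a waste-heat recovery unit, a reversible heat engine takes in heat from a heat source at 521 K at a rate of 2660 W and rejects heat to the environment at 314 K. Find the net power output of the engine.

Ẇ ≈ 1060 W

The Carnot efficiency is η = 1 − T_C/T_H = 1 − 314.00/521.00 = 0.3973.
W = η·Q_H = 0.3973 × 2660 = 1060 W.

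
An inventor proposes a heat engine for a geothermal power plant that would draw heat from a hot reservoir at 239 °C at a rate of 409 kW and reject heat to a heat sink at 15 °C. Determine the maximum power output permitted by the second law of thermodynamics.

T_H = 239 °C → 239 + 273.15 = 512.15 K.
T_C = 15 °C → 15 + 273.15 = 288.15 K.
By the Carnot theorem, η_max = 1 − T_C/T_H = 1 − 288.15/512.15 = 0.4374.
W_max = η_max · Q_H = 0.4374 × 409 = 178.9 kW.

Ẇ_max ≈ 178.9 kW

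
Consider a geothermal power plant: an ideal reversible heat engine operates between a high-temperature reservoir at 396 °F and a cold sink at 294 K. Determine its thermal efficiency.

η ≈ 0.3815

T_H = 396 °F → (396 − 32) × 5/9 = 202.22 °C = 475.37 K.
The Carnot efficiency is η = 1 − T_C/T_H = 1 − 294.00/475.37 = 0.3815.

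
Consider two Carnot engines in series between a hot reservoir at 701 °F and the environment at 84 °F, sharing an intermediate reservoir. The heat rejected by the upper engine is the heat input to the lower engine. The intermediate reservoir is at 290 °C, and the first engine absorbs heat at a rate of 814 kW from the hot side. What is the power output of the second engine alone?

Ẇ₂ ≈ 330 kW

T_H = 701 °F → (701 − 32) × 5/9 = 371.67 °C = 644.82 K.
T_C = 84 °F → (84 − 32) × 5/9 = 28.89 °C = 302.04 K.
T_m = 290 °C → 290 + 273.15 = 563.15 K.
Heat entering the second stage: Q_m = Q_H·(T_m/T_H) = 814 × 563.15/644.82 = 711 kW.
Second-stage efficiency η₂ = 1 − T_C/T_m = 1 − 302.04/563.15 = 0.4637, so W₂ = η₂·Q_m = 330 kW.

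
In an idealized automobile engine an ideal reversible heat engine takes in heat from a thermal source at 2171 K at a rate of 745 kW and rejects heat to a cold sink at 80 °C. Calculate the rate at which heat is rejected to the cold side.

T_C = 80 °C → 80 + 273.15 = 353.15 K.
The Carnot efficiency is η = 1 − T_C/T_H = 1 − 353.15/2171.00 = 0.8373.
For a reversible cycle Q_C/Q_H = T_C/T_H, so Q_C = 745 × 353.15/2171.00 = 121.2 kW.

Q̇_C ≈ 121.2 kW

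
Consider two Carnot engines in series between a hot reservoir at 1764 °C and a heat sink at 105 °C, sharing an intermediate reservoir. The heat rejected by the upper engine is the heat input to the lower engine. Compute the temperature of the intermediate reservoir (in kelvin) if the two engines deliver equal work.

T_H = 1764 °C → 1764 + 273.15 = 2037.15 K.
T_C = 105 °C → 105 + 273.15 = 378.15 K.
For reversible stages Q_m = Q_H·(T_m/T_H). Setting W₁ = Q_H(1 − T_m/T_H) equal to W₂ = Q_m(1 − T_C/T_m) = Q_H·(T_m − T_C)/T_H gives T_H − T_m = T_m − T_C, so T_m = (T_H + T_C)/2 = (2037.15 + 378.15)/2 = 1208 K.

T_m ≈ 1208 K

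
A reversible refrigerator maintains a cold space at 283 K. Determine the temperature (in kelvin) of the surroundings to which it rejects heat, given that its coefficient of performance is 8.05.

T_H ≈ 318 K

COP_R = T_C/(T_H − T_C) ⇒ T_H = T_C·(1 + 1/COP_R) = 283.00 × (1 + 1/8.05) = 318 K.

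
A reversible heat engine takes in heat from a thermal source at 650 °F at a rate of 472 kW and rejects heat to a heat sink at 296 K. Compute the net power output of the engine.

T_H = 650 °F → (650 − 32) × 5/9 = 343.33 °C = 616.48 K.
The Carnot efficiency is η = 1 − T_C/T_H = 1 − 296.00/616.48 = 0.5199.
W = η·Q_H = 0.5199 × 472 = 245 kW.

Ẇ ≈ 245 kW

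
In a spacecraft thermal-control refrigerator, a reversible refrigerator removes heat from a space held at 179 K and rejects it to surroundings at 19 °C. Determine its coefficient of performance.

COP_R ≈ 1.58

T_H = 19 °C → 19 + 273.15 = 292.15 K.
The reversible coefficient of performance is COP_R = T_C/(T_H − T_C) = 179.00/(292.15 − 179.00) = 1.58.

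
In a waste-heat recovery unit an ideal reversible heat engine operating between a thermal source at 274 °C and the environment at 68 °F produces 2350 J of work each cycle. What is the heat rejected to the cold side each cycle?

Q_C ≈ 2712 J

T_H = 274 °C → 274 + 273.15 = 547.15 K.
T_C = 68 °F → (68 − 32) × 5/9 = 20.00 °C = 293.15 K.
The Carnot efficiency is η = 1 − T_C/T_H = 1 − 293.15/547.15 = 0.4642.
Since Q_C/Q_H = T_C/T_H and Q_H = W/η, Q_C = W·T_C/(T_H − T_C) = 2350 × 293.15/254.00 = 2712 J.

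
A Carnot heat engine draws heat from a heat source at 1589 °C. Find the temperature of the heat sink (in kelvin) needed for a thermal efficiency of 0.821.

T_H = 1589 °C → 1589 + 273.15 = 1862.15 K.
From η = 1 − T_C/T_H, T_C = T_H·(1 − η) = 1862.15 × (1 − 0.821) = 333 K.

T_C ≈ 333 K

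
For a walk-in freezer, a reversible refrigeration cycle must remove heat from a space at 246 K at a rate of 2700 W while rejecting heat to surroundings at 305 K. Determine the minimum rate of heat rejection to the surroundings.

Q̇_H ≈ 3348 W

For a reversible cycle Q_H/Q_C = T_H/T_C, so Q_H = Q_C·T_H/T_C = 2700 × 305.00/246.00 = 3348 W.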